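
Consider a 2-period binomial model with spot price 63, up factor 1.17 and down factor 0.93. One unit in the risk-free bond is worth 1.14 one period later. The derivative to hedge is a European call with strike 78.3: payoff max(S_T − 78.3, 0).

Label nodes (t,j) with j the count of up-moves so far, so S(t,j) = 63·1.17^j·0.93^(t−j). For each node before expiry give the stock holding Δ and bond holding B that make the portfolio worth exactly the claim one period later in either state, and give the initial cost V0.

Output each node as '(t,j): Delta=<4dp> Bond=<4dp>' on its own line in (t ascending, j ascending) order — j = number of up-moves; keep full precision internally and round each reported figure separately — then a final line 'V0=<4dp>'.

(0,0): Delta=0.4031 Bond=-20.7171
(1,0): Delta=0.0000 Bond=0.0000
(1,1): Delta=0.4489 Bond=-26.9914
V0=4.6781

Risk-neutral probability p* = (R−d)/(u−d) = (1.14−0.93)/(1.17−0.93) = 0.8750.
Terminal payoffs: V(2,0)=0.0000, V(2,1)=0.0000, V(2,2)=7.9407
(1,0): S=58.5900. Δ = (V_up−V_dn)/(S_up−S_dn) = (0.0000−0.0000)/(68.5503−54.4887) = 0.0000. V = [p*·0.0000 + (1−p*)·0.0000]/1.14 = 0.0000. B = V − Δ·S = 0.0000.
(1,1): S=73.7100. Δ = (V_up−V_dn)/(S_up−S_dn) = (7.9407−0.0000)/(86.2407−68.5503) = 0.4489. V = [p*·7.9407 + (1−p*)·0.0000]/1.14 = 6.0948. B = V − Δ·S = -26.9914.
(0,0): S=63.0000. Δ = (V_up−V_dn)/(S_up−S_dn) = (6.0948−0.0000)/(73.7100−58.5900) = 0.4031. V = [p*·6.0948 + (1−p*)·0.0000]/1.14 = 4.6781. B = V − Δ·S = -20.7171.
The time-0 hedge costs 4.6781, which is the no-arbitrage price.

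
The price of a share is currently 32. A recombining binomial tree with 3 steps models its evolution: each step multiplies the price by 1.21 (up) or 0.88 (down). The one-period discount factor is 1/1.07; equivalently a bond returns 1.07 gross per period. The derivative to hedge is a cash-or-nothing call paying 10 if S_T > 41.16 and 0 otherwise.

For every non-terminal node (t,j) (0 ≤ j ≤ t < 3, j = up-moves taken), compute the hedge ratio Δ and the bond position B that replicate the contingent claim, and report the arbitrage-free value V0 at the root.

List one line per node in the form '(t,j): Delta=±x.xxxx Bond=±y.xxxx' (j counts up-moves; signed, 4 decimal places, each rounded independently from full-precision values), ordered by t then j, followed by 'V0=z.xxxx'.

(0,0): Delta=0.4041 Bond=-7.9281
(1,0): Delta=0.5790 Bond=-13.4104
(1,1): Delta=0.3103 Bond=-4.8524
(2,0): Delta=0.0000 Bond=0.0000
(2,1): Delta=0.8893 Bond=-24.9221
(2,2): Delta=0.0000 Bond=9.3458
V0=5.0020

Risk-neutral probability p* = (R−d)/(u−d) = (1.07−0.88)/(1.21−0.88) = 0.5758.
Terminal values V(3,·): V(3,0)=0.0000, V(3,1)=0.0000, V(3,2)=10.0000, V(3,3)=10.0000
Node (2,0) S=24.7808: V=(p*·0.0000+(1−p*)·0.0000)/1.07=0.0000; Δ=(0.0000−0.0000)/(29.9848−21.8071)=0.0000; B=V−Δ·S=0.0000
Node (2,1) S=34.0736: V=(p*·10.0000+(1−p*)·0.0000)/1.07=5.3809; Δ=(10.0000−0.0000)/(41.2291−29.9848)=0.8893; B=V−Δ·S=-24.9221
Node (2,2) S=46.8512: V=(p*·10.0000+(1−p*)·10.0000)/1.07=9.3458; Δ=(10.0000−10.0000)/(56.6900−41.2291)=0.0000; B=V−Δ·S=9.3458
Node (1,0) S=28.1600: V=(p*·5.3809+(1−p*)·0.0000)/1.07=2.8954; Δ=(5.3809−0.0000)/(34.0736−24.7808)=0.5790; B=V−Δ·S=-13.4104
Node (1,1) S=38.7200: V=(p*·9.3458+(1−p*)·5.3809)/1.07=7.1624; Δ=(9.3458−5.3809)/(46.8512−34.0736)=0.3103; B=V−Δ·S=-4.8524
Node (0,0) S=32.0000: V=(p*·7.1624+(1−p*)·2.8954)/1.07=5.0020; Δ=(7.1624−2.8954)/(38.7200−28.1600)=0.4041; B=V−Δ·S=-7.9281
Root portfolio cost Δ·32+B reproduces V0=5.0020.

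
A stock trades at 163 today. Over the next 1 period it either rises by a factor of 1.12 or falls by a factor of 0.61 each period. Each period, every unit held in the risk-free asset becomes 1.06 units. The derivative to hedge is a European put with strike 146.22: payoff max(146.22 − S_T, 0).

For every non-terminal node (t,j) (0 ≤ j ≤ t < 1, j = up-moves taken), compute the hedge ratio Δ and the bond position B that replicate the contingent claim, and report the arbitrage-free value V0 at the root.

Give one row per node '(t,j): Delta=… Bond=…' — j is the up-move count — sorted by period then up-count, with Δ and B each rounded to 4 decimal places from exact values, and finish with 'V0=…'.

The replicating-portfolio and risk-neutral prices coincide; use p* = (1.06−0.61)/(1.12−0.61) = 0.8824 for the latter.
At expiry t=1: V(1,0)=46.7900, V(1,1)=0.0000
Node (0,0) S=163.0000: V=(p*·0.0000+(1−p*)·46.7900)/1.06=5.1931; Δ=(0.0000−46.7900)/(182.5600−99.4300)=-0.5629; B=V−Δ·S=96.9382
Root portfolio cost Δ·163+B reproduces V0=5.1931.

(0,0): Delta=-0.5629 Bond=96.9382
V0=5.1931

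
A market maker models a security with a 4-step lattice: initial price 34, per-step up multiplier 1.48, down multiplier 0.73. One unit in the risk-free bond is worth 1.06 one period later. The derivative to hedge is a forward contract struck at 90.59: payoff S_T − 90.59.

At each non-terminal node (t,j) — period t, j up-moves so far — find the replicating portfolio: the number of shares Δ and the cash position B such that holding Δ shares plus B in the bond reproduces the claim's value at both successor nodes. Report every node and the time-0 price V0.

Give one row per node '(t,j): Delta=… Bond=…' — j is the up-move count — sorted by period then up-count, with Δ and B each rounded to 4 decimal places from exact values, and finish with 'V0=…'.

(0,0): Delta=1.0000 Bond=-71.7558
(1,0): Delta=1.0000 Bond=-76.0611
(1,1): Delta=1.0000 Bond=-76.0611
(2,0): Delta=1.0000 Bond=-80.6248
(2,1): Delta=1.0000 Bond=-80.6248
(2,2): Delta=1.0000 Bond=-80.6248
(3,0): Delta=1.0000 Bond=-85.4623
(3,1): Delta=1.0000 Bond=-85.4623
(3,2): Delta=1.0000 Bond=-85.4623
(3,3): Delta=1.0000 Bond=-85.4623
V0=-37.7558

Under the risk-neutral measure, an up-move has probability p* = (R−d)/(u−d) = 0.4400 and values discount at R = 1.06.
Terminal payoffs: V(4,0)=-80.9346, V(4,1)=-71.0147, V(4,2)=-50.9030, V(4,3)=-10.1287, V(4,4)=72.5370
  t=3,j=0: stock 13.2266 → up 19.5753 (V=-71.0147), down 9.6554 (V=-80.9346). Price -72.2357; hedge Δ=1.0000, bond B=-85.4623.
  t=3,j=1: stock 26.8155 → up 39.6870 (V=-50.9030), down 19.5753 (V=-71.0147). Price -58.6467; hedge Δ=1.0000, bond B=-85.4623.
  t=3,j=2: stock 54.3657 → up 80.4613 (V=-10.1287), down 39.6870 (V=-50.9030). Price -31.0965; hedge Δ=1.0000, bond B=-85.4623.
  t=3,j=3: stock 110.2209 → up 163.1270 (V=72.5370), down 80.4613 (V=-10.1287). Price 24.7587; hedge Δ=1.0000, bond B=-85.4623.
  t=2,j=0: stock 18.1186 → up 26.8155 (V=-58.6467), down 13.2266 (V=-72.2357). Price -62.5062; hedge Δ=1.0000, bond B=-80.6248.
  t=2,j=1: stock 36.7336 → up 54.3657 (V=-31.0965), down 26.8155 (V=-58.6467). Price -43.8912; hedge Δ=1.0000, bond B=-80.6248.
  t=2,j=2: stock 74.4736 → up 110.2209 (V=24.7587), down 54.3657 (V=-31.0965). Price -6.1512; hedge Δ=1.0000, bond B=-80.6248.
  t=1,j=0: stock 24.8200 → up 36.7336 (V=-43.8912), down 18.1186 (V=-62.5062). Price -51.2411; hedge Δ=1.0000, bond B=-76.0611.
  t=1,j=1: stock 50.3200 → up 74.4736 (V=-6.1512), down 36.7336 (V=-43.8912). Price -25.7411; hedge Δ=1.0000, bond B=-76.0611.
  t=0,j=0: stock 34.0000 → up 50.3200 (V=-25.7411), down 24.8200 (V=-51.2411). Price -37.7558; hedge Δ=1.0000, bond B=-71.7558.
Self-financing check: at every node Δ·S+B equals the discounted successor values.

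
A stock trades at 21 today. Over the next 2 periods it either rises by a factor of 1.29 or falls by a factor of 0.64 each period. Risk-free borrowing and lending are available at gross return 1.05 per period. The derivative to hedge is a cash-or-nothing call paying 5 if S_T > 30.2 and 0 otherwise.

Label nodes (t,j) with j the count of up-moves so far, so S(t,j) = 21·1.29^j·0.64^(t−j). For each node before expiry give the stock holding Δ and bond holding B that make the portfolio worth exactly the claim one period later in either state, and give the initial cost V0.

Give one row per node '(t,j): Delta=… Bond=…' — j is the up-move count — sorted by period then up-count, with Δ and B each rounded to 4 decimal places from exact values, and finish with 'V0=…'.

(0,0): Delta=0.2200 Bond=-2.8166
(1,0): Delta=0.0000 Bond=0.0000
(1,1): Delta=0.2840 Bond=-4.6886
V0=1.8044

Since d<R<u, set p* = (R−d)/(u−d) = 0.6308; price each node as the discounted p*-expectation of its children.
At expiry t=2: V(2,0)=0.0000, V(2,1)=0.0000, V(2,2)=5.0000
Node (1,0) S=13.4400: V=(p*·0.0000+(1−p*)·0.0000)/1.05=0.0000; Δ=(0.0000−0.0000)/(17.3376−8.6016)=0.0000; B=V−Δ·S=0.0000
Node (1,1) S=27.0900: V=(p*·5.0000+(1−p*)·0.0000)/1.05=3.0037; Δ=(5.0000−0.0000)/(34.9461−17.3376)=0.2840; B=V−Δ·S=-4.6886
Node (0,0) S=21.0000: V=(p*·3.0037+(1−p*)·0.0000)/1.05=1.8044; Δ=(3.0037−0.0000)/(27.0900−13.4400)=0.2200; B=V−Δ·S=-2.8166
Self-financing check: at every node Δ·S+B equals the discounted successor values.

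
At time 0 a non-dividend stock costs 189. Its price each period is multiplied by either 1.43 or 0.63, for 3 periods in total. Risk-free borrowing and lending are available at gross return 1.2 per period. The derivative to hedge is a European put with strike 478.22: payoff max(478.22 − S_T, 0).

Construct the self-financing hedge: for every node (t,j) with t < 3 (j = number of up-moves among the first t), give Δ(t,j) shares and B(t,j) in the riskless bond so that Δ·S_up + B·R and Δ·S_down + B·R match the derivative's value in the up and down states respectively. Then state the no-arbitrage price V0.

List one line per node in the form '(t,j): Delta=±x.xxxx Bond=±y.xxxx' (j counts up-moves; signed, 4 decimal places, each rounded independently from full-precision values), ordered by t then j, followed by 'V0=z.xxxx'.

Under the risk-neutral measure, an up-move has probability p* = (R−d)/(u−d) = 0.7125 and values discount at R = 1.2.
At expiry t=3: V(3,0)=430.9611, V(3,1)=370.9498, V(3,2)=234.7338, V(3,3)=0.0000
  t=2,j=0: stock 75.0141 → up 107.2702 (V=370.9498), down 47.2589 (V=430.9611). Price 323.5026; hedge Δ=-1.0000, bond B=398.5167.
  t=2,j=1: stock 170.2701 → up 243.4862 (V=234.7338), down 107.2702 (V=370.9498). Price 228.2466; hedge Δ=-1.0000, bond B=398.5167.
  t=2,j=2: stock 386.4861 → up 552.6751 (V=0.0000), down 243.4862 (V=234.7338). Price 56.2383; hedge Δ=-0.7592, bond B=349.6555.
  t=1,j=0: stock 119.0700 → up 170.2701 (V=228.2466), down 75.0141 (V=323.5026). Price 213.0272; hedge Δ=-1.0000, bond B=332.0972.
  t=1,j=1: stock 270.2700 → up 386.4861 (V=56.2383), down 170.2701 (V=228.2466). Price 88.0756; hedge Δ=-0.7955, bond B=303.0859.
  t=0,j=0: stock 189.0000 → up 270.2700 (V=88.0756), down 119.0700 (V=213.0272). Price 103.3326; hedge Δ=-0.8264, bond B=259.5222.
Root portfolio cost Δ·189+B reproduces V0=103.3326.

(0,0): Delta=-0.8264 Bond=259.5222
(1,0): Delta=-1.0000 Bond=332.0972
(1,1): Delta=-0.7955 Bond=303.0859
(2,0): Delta=-1.0000 Bond=398.5167
(2,1): Delta=-1.0000 Bond=398.5167
(2,2): Delta=-0.7592 Bond=349.6555
V0=103.3326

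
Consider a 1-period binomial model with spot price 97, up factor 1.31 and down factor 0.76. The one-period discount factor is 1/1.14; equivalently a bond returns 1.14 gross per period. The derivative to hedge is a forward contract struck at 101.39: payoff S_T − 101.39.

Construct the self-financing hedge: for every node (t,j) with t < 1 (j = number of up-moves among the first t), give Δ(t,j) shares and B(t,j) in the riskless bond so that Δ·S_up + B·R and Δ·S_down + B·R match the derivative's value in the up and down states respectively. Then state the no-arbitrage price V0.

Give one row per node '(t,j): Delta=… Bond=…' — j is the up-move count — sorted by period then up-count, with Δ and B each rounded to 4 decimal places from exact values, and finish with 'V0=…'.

(0,0): Delta=1.0000 Bond=-88.9386
V0=8.0614

Risk-neutral probability p* = (R−d)/(u−d) = (1.14−0.76)/(1.31−0.76) = 0.6909.
At expiry t=1: V(1,0)=-27.6700, V(1,1)=25.6800
  t=0,j=0: stock 97.0000 → up 127.0700 (V=25.6800), down 73.7200 (V=-27.6700). Price 8.0614; hedge Δ=1.0000, bond B=-88.9386.
Check: Δ(0,0)·S0 + B(0,0) = 8.0614 = V0.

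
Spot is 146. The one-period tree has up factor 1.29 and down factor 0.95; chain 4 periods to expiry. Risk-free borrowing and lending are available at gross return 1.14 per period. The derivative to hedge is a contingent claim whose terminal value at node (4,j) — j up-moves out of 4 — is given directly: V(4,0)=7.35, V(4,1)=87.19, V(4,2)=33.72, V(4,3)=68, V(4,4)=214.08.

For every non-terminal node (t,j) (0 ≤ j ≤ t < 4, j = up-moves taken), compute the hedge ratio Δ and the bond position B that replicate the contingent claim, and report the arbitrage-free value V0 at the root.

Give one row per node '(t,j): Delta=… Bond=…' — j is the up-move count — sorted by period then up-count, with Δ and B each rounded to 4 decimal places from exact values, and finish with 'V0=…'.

Under the risk-neutral measure, an up-move has probability p* = (R−d)/(u−d) = 0.5588 and values discount at R = 1.14.
At expiry t=4: V(4,0)=7.3500, V(4,1)=87.1900, V(4,2)=33.7200, V(4,3)=68.0000, V(4,4)=214.0800
Node (3,0) S=125.1767: V=(p*·87.1900+(1−p*)·7.3500)/1.14=45.5846; Δ=(87.1900−7.3500)/(161.4780−118.9179)=1.8759; B=V−Δ·S=-189.2389
Node (3,1) S=169.9768: V=(p*·33.7200+(1−p*)·87.1900)/1.14=50.2717; Δ=(33.7200−87.1900)/(219.2701−161.4780)=-0.9252; B=V−Δ·S=207.5364
Node (3,2) S=230.8107: V=(p*·68.0000+(1−p*)·33.7200)/1.14=46.3829; Δ=(68.0000−33.7200)/(297.7458−219.2701)=0.4368; B=V−Δ·S=-54.4407
Node (3,3) S=313.4166: V=(p*·214.0800+(1−p*)·68.0000)/1.14=131.2570; Δ=(214.0800−68.0000)/(404.3074−297.7458)=1.3708; B=V−Δ·S=-298.3901
Node (2,0) S=131.7650: V=(p*·50.2717+(1−p*)·45.5846)/1.14=42.2841; Δ=(50.2717−45.5846)/(169.9768−125.1767)=0.1046; B=V−Δ·S=28.4986
Node (2,1) S=178.9230: V=(p*·46.3829+(1−p*)·50.2717)/1.14=42.1917; Δ=(46.3829−50.2717)/(230.8107−169.9768)=-0.0639; B=V−Δ·S=53.6293
Node (2,2) S=242.9586: V=(p*·131.2570+(1−p*)·46.3829)/1.14=82.2917; Δ=(131.2570−46.3829)/(313.4166−230.8107)=1.0275; B=V−Δ·S=-167.3380
Node (1,0) S=138.7000: V=(p*·42.1917+(1−p*)·42.2841)/1.14=37.0460; Δ=(42.1917−42.2841)/(178.9230−131.7650)=-0.0020; B=V−Δ·S=37.3178
Node (1,1) S=188.3400: V=(p*·82.2917+(1−p*)·42.1917)/1.14=56.6671; Δ=(82.2917−42.1917)/(242.9586−178.9230)=0.6262; B=V−Δ·S=-61.2741
Node (0,0) S=146.0000: V=(p*·56.6671+(1−p*)·37.0460)/1.14=42.1147; Δ=(56.6671−37.0460)/(188.3400−138.7000)=0.3953; B=V−Δ·S=-15.5944
Each (Δ,B) replicates both successor values, so the strategy is self-financing and V0 is arbitrage-free.

(0,0): Delta=0.3953 Bond=-15.5944
(1,0): Delta=-0.0020 Bond=37.3178
(1,1): Delta=0.6262 Bond=-61.2741
(2,0): Delta=0.1046 Bond=28.4986
(2,1): Delta=-0.0639 Bond=53.6293
(2,2): Delta=1.0275 Bond=-167.3380
(3,0): Delta=1.8759 Bond=-189.2389
(3,1): Delta=-0.9252 Bond=207.5364
(3,2): Delta=0.4368 Bond=-54.4407
(3,3): Delta=1.3708 Bond=-298.3901
V0=42.1147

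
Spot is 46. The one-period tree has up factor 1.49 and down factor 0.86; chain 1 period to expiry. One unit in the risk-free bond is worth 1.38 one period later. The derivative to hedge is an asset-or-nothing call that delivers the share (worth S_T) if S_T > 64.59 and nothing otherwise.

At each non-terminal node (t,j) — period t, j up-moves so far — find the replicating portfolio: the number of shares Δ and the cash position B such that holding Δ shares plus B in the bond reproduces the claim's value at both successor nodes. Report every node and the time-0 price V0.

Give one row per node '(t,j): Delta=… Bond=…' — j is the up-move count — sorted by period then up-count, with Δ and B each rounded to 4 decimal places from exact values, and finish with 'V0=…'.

(0,0): Delta=2.3651 Bond=-67.7989
V0=40.9947

No-arbitrage ⇒ martingale measure with p* = (R−d)/(u−d) = 0.8254.
Terminal values V(1,·): V(1,0)=0.0000, V(1,1)=68.5400
(0,0): S=46.0000. Δ = (V_up−V_dn)/(S_up−S_dn) = (68.5400−0.0000)/(68.5400−39.5600) = 2.3651. V = [p*·68.5400 + (1−p*)·0.0000]/1.38 = 40.9947. B = V − Δ·S = -67.7989.
Each (Δ,B) replicates both successor values, so the strategy is self-financing and V0 is arbitrage-free.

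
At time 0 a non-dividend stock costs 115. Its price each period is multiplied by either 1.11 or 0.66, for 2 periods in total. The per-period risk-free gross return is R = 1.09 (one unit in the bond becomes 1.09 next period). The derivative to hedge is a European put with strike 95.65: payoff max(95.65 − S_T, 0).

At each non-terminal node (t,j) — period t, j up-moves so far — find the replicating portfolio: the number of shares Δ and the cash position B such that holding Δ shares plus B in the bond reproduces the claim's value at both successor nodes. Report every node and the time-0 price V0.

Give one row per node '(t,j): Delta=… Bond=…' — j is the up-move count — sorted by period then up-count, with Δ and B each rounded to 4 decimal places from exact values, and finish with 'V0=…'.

(0,0): Delta=-0.2200 Bond=26.1962
(1,0): Delta=-1.0000 Bond=87.7523
(1,1): Delta=-0.1985 Bond=25.8004
V0=0.8908

No-arbitrage ⇒ martingale measure with p* = (R−d)/(u−d) = 0.9556.
At expiry t=2: V(2,0)=45.5560, V(2,1)=11.4010, V(2,2)=0.0000
Node (1,0) S=75.9000: V=(p*·11.4010+(1−p*)·45.5560)/1.09=11.8523; Δ=(11.4010−45.5560)/(84.2490−50.0940)=-1.0000; B=V−Δ·S=87.7523
Node (1,1) S=127.6500: V=(p*·0.0000+(1−p*)·11.4010)/1.09=0.4649; Δ=(0.0000−11.4010)/(141.6915−84.2490)=-0.1985; B=V−Δ·S=25.8004
Node (0,0) S=115.0000: V=(p*·0.4649+(1−p*)·11.8523)/1.09=0.8908; Δ=(0.4649−11.8523)/(127.6500−75.9000)=-0.2200; B=V−Δ·S=26.1962
Self-financing check: at every node Δ·S+B equals the discounted successor values.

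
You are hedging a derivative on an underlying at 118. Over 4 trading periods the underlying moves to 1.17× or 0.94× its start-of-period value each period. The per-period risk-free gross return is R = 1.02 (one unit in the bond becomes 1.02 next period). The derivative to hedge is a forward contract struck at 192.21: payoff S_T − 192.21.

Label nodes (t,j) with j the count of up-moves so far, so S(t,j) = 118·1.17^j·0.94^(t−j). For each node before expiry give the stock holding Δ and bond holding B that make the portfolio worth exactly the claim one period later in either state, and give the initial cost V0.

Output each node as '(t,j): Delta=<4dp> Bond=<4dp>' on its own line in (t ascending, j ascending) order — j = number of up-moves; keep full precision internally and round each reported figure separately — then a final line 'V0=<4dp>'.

The replicating-portfolio and risk-neutral prices coincide; use p* = (1.02−0.94)/(1.17−0.94) = 0.3478 for the latter.
Terminal payoffs: V(4,0)=-100.0816, V(4,1)=-77.5396, V(4,2)=-49.4819, V(4,3)=-14.5591, V(4,4)=28.9087
(3,0): S=98.0089. Δ = (V_up−V_dn)/(S_up−S_dn) = (-77.5396−-100.0816)/(114.6704−92.1284) = 1.0000. V = [p*·-77.5396 + (1−p*)·-100.0816]/1.02 = -90.4323. B = V − Δ·S = -188.4412.
(3,1): S=121.9898. Δ = (V_up−V_dn)/(S_up−S_dn) = (-49.4819−-77.5396)/(142.7281−114.6704) = 1.0000. V = [p*·-49.4819 + (1−p*)·-77.5396]/1.02 = -66.4514. B = V − Δ·S = -188.4412.
(3,2): S=151.8384. Δ = (V_up−V_dn)/(S_up−S_dn) = (-14.5591−-49.4819)/(177.6509−142.7281) = 1.0000. V = [p*·-14.5591 + (1−p*)·-49.4819]/1.02 = -36.6028. B = V − Δ·S = -188.4412.
(3,3): S=188.9903. Δ = (V_up−V_dn)/(S_up−S_dn) = (28.9087−-14.5591)/(221.1187−177.6509) = 1.0000. V = [p*·28.9087 + (1−p*)·-14.5591]/1.02 = 0.5492. B = V − Δ·S = -188.4412.
(2,0): S=104.2648. Δ = (V_up−V_dn)/(S_up−S_dn) = (-66.4514−-90.4323)/(121.9898−98.0089) = 1.0000. V = [p*·-66.4514 + (1−p*)·-90.4323]/1.02 = -80.4815. B = V − Δ·S = -184.7463.
(2,1): S=129.7764. Δ = (V_up−V_dn)/(S_up−S_dn) = (-36.6028−-66.4514)/(151.8384−121.9898) = 1.0000. V = [p*·-36.6028 + (1−p*)·-66.4514]/1.02 = -54.9699. B = V − Δ·S = -184.7463.
(2,2): S=161.5302. Δ = (V_up−V_dn)/(S_up−S_dn) = (0.5492−-36.6028)/(188.9903−151.8384) = 1.0000. V = [p*·0.5492 + (1−p*)·-36.6028]/1.02 = -23.2161. B = V − Δ·S = -184.7463.
(1,0): S=110.9200. Δ = (V_up−V_dn)/(S_up−S_dn) = (-54.9699−-80.4815)/(129.7764−104.2648) = 1.0000. V = [p*·-54.9699 + (1−p*)·-80.4815]/1.02 = -70.2038. B = V − Δ·S = -181.1238.
(1,1): S=138.0600. Δ = (V_up−V_dn)/(S_up−S_dn) = (-23.2161−-54.9699)/(161.5302−129.7764) = 1.0000. V = [p*·-23.2161 + (1−p*)·-54.9699]/1.02 = -43.0638. B = V − Δ·S = -181.1238.
(0,0): S=118.0000. Δ = (V_up−V_dn)/(S_up−S_dn) = (-43.0638−-70.2038)/(138.0600−110.9200) = 1.0000. V = [p*·-43.0638 + (1−p*)·-70.2038]/1.02 = -59.5723. B = V − Δ·S = -177.5723.
Root portfolio cost Δ·118+B reproduces V0=-59.5723.

(0,0): Delta=1.0000 Bond=-177.5723
(1,0): Delta=1.0000 Bond=-181.1238
(1,1): Delta=1.0000 Bond=-181.1238
(2,0): Delta=1.0000 Bond=-184.7463
(2,1): Delta=1.0000 Bond=-184.7463
(2,2): Delta=1.0000 Bond=-184.7463
(3,0): Delta=1.0000 Bond=-188.4412
(3,1): Delta=1.0000 Bond=-188.4412
(3,2): Delta=1.0000 Bond=-188.4412
(3,3): Delta=1.0000 Bond=-188.4412
V0=-59.5723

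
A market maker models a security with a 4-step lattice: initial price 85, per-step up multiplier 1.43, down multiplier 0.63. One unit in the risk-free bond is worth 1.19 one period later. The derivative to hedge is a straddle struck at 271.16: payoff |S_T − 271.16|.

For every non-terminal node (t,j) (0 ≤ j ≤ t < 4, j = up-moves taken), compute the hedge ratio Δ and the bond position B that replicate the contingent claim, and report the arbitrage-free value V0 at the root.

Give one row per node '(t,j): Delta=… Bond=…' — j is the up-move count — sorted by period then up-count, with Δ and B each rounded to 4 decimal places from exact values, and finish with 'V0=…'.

(0,0): Delta=-0.4955 Bond=112.5153
(1,0): Delta=-1.0000 Bond=160.9106
(1,1): Delta=-0.4002 Bond=122.3142
(2,0): Delta=-1.0000 Bond=191.4837
(2,1): Delta=-1.0000 Bond=191.4837
(2,2): Delta=-0.2870 Bond=125.8698
(3,0): Delta=-1.0000 Bond=227.8655
(3,1): Delta=-1.0000 Bond=227.8655
(3,2): Delta=-1.0000 Bond=227.8655
(3,3): Delta=-0.1523 Bond=116.3220
V0=70.4001

Risk-neutral probability p* = (R−d)/(u−d) = (1.19−0.63)/(1.43−0.63) = 0.7000.
At expiry t=4: V(4,0)=257.7700, V(4,1)=240.7668, V(4,2)=202.1722, V(4,3)=114.5687, V(4,4)=84.2774
  t=3,j=0: stock 21.2540 → up 30.3932 (V=240.7668), down 13.3900 (V=257.7700). Price 206.6116; hedge Δ=-1.0000, bond B=227.8655.
  t=3,j=1: stock 48.2432 → up 68.9878 (V=202.1722), down 30.3932 (V=240.7668). Price 179.6224; hedge Δ=-1.0000, bond B=227.8655.
  t=3,j=2: stock 109.5044 → up 156.5913 (V=114.5687), down 68.9878 (V=202.1722). Price 118.3612; hedge Δ=-1.0000, bond B=227.8655.
  t=3,j=3: stock 248.5576 → up 355.4374 (V=84.2774), down 156.5913 (V=114.5687). Price 78.4578; hedge Δ=-0.1523, bond B=116.3220.
  t=2,j=0: stock 33.7365 → up 48.2432 (V=179.6224), down 21.2540 (V=206.6116). Price 157.7472; hedge Δ=-1.0000, bond B=191.4837.
  t=2,j=1: stock 76.5765 → up 109.5044 (V=118.3612), down 48.2432 (V=179.6224). Price 114.9072; hedge Δ=-1.0000, bond B=191.4837.
  t=2,j=2: stock 173.8165 → up 248.5576 (V=78.4578), down 109.5044 (V=118.3612). Price 75.9906; hedge Δ=-0.2870, bond B=125.8698.
  t=1,j=0: stock 53.5500 → up 76.5765 (V=114.9072), down 33.7365 (V=157.7472). Price 107.3606; hedge Δ=-1.0000, bond B=160.9106.
  t=1,j=1: stock 121.5500 → up 173.8165 (V=75.9906), down 76.5765 (V=114.9072). Price 73.6685; hedge Δ=-0.4002, bond B=122.3142.
  t=0,j=0: stock 85.0000 → up 121.5500 (V=73.6685), down 53.5500 (V=107.3606). Price 70.4001; hedge Δ=-0.4955, bond B=112.5153.
Check: Δ(0,0)·S0 + B(0,0) = 70.4001 = V0.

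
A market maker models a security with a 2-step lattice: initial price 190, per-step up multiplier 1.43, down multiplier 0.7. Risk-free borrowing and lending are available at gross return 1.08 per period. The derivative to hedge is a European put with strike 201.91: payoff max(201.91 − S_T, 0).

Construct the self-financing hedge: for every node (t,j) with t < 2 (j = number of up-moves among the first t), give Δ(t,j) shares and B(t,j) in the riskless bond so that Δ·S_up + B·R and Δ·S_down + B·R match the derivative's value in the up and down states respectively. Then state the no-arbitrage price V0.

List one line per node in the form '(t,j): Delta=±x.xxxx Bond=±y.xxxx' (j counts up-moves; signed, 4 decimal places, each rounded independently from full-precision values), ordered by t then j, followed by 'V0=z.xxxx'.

The replicating-portfolio and risk-neutral prices coincide; use p* = (1.08−0.7)/(1.43−0.7) = 0.5205 for the latter.
Terminal values V(2,·): V(2,0)=108.8100, V(2,1)=11.7200, V(2,2)=0.0000
Node (1,0) S=133.0000: V=(p*·11.7200+(1−p*)·108.8100)/1.08=53.9537; Δ=(11.7200−108.8100)/(190.1900−93.1000)=-1.0000; B=V−Δ·S=186.9537
Node (1,1) S=271.7000: V=(p*·0.0000+(1−p*)·11.7200)/1.08=5.2029; Δ=(0.0000−11.7200)/(388.5310−190.1900)=-0.0591; B=V−Δ·S=21.2577
Node (0,0) S=190.0000: V=(p*·5.2029+(1−p*)·53.9537)/1.08=26.4598; Δ=(5.2029−53.9537)/(271.7000−133.0000)=-0.3515; B=V−Δ·S=93.2417
Root portfolio cost Δ·190+B reproduces V0=26.4598.

(0,0): Delta=-0.3515 Bond=93.2417
(1,0): Delta=-1.0000 Bond=186.9537
(1,1): Delta=-0.0591 Bond=21.2577
V0=26.4598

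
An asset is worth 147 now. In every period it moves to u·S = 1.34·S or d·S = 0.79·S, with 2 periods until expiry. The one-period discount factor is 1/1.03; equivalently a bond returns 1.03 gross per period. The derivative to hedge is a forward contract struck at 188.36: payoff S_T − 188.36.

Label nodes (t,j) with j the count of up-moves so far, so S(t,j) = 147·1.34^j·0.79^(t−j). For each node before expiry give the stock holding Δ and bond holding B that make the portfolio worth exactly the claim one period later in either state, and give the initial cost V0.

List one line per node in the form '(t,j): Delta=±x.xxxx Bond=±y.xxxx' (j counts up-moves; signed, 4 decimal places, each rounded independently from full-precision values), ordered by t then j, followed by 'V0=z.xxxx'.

(0,0): Delta=1.0000 Bond=-177.5474
(1,0): Delta=1.0000 Bond=-182.8738
(1,1): Delta=1.0000 Bond=-182.8738
V0=-30.5474

Since d<R<u, set p* = (R−d)/(u−d) = 0.4364; price each node as the discounted p*-expectation of its children.
Terminal payoffs: V(2,0)=-96.6173, V(2,1)=-32.7458, V(2,2)=75.5932
  t=1,j=0: stock 116.1300 → up 155.6142 (V=-32.7458), down 91.7427 (V=-96.6173). Price -66.7438; hedge Δ=1.0000, bond B=-182.8738.
  t=1,j=1: stock 196.9800 → up 263.9532 (V=75.5932), down 155.6142 (V=-32.7458). Price 14.1062; hedge Δ=1.0000, bond B=-182.8738.
  t=0,j=0: stock 147.0000 → up 196.9800 (V=14.1062), down 116.1300 (V=-66.7438). Price -30.5474; hedge Δ=1.0000, bond B=-177.5474.
Self-financing check: at every node Δ·S+B equals the discounted successor values.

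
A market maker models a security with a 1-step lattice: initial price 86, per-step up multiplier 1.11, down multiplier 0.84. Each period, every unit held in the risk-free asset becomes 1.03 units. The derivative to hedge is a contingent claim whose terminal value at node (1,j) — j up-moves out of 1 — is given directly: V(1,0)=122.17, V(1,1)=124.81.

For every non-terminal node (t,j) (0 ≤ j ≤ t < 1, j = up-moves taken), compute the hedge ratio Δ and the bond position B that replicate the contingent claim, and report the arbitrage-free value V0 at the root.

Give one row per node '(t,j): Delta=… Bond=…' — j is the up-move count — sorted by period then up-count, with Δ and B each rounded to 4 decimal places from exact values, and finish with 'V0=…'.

(0,0): Delta=0.1137 Bond=110.6375
V0=120.4153

No-arbitrage ⇒ martingale measure with p* = (R−d)/(u−d) = 0.7037.
Payoff layer (t=1): V(1,0)=122.1700, V(1,1)=124.8100
Node (0,0) S=86.0000: V=(p*·124.8100+(1−p*)·122.1700)/1.03=120.4153; Δ=(124.8100−122.1700)/(95.4600−72.2400)=0.1137; B=V−Δ·S=110.6375
Self-financing check: at every node Δ·S+B equals the discounted successor values.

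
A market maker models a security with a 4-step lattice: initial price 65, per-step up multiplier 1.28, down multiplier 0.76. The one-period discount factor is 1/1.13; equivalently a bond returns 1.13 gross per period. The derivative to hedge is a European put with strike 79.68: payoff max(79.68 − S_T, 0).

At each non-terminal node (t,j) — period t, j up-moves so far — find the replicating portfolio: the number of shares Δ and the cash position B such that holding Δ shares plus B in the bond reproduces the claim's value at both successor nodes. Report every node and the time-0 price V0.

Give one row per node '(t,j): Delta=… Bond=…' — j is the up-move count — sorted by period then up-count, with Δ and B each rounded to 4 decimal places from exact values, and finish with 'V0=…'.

(0,0): Delta=-0.2615 Bond=21.8704
(1,0): Delta=-0.6308 Bond=42.9557
(1,1): Delta=-0.1726 Bond=17.3181
(2,0): Delta=-1.0000 Bond=62.4011
(2,1): Delta=-0.5419 Bond=42.9206
(2,2): Delta=-0.0837 Bond=10.1028
(3,0): Delta=-1.0000 Bond=70.5133
(3,1): Delta=-1.0000 Bond=70.5133
(3,2): Delta=-0.4317 Bond=39.5761
(3,3): Delta=0.0000 Bond=0.0000
V0=4.8711

Since d<R<u, set p* = (R−d)/(u−d) = 0.7115; price each node as the discounted p*-expectation of its children.
At expiry t=4: V(4,0)=57.9946, V(4,1)=43.1572, V(4,2)=18.1679, V(4,3)=0.0000, V(4,4)=0.0000
(3,0): S=28.5334. Δ = (V_up−V_dn)/(S_up−S_dn) = (43.1572−57.9946)/(36.5228−21.6854) = -1.0000. V = [p*·43.1572 + (1−p*)·57.9946]/1.13 = 41.9798. B = V − Δ·S = 70.5133.
(3,1): S=48.0563. Δ = (V_up−V_dn)/(S_up−S_dn) = (18.1679−43.1572)/(61.5121−36.5228) = -1.0000. V = [p*·18.1679 + (1−p*)·43.1572]/1.13 = 22.4570. B = V − Δ·S = 70.5133.
(3,2): S=80.9370. Δ = (V_up−V_dn)/(S_up−S_dn) = (0.0000−18.1679)/(103.5993−61.5121) = -0.4317. V = [p*·0.0000 + (1−p*)·18.1679]/1.13 = 4.6378. B = V − Δ·S = 39.5761.
(3,3): S=136.3149. Δ = (V_up−V_dn)/(S_up−S_dn) = (0.0000−0.0000)/(174.4830−103.5993) = 0.0000. V = [p*·0.0000 + (1−p*)·0.0000]/1.13 = 0.0000. B = V − Δ·S = 0.0000.
(2,0): S=37.5440. Δ = (V_up−V_dn)/(S_up−S_dn) = (22.4570−41.9798)/(48.0563−28.5334) = -1.0000. V = [p*·22.4570 + (1−p*)·41.9798]/1.13 = 24.8571. B = V − Δ·S = 62.4011.
(2,1): S=63.2320. Δ = (V_up−V_dn)/(S_up−S_dn) = (4.6378−22.4570)/(80.9370−48.0563) = -0.5419. V = [p*·4.6378 + (1−p*)·22.4570]/1.13 = 8.6531. B = V − Δ·S = 42.9206.
(2,2): S=106.4960. Δ = (V_up−V_dn)/(S_up−S_dn) = (0.0000−4.6378)/(136.3149−80.9370) = -0.0837. V = [p*·0.0000 + (1−p*)·4.6378]/1.13 = 1.1839. B = V − Δ·S = 10.1028.
(1,0): S=49.4000. Δ = (V_up−V_dn)/(S_up−S_dn) = (8.6531−24.8571)/(63.2320−37.5440) = -0.6308. V = [p*·8.6531 + (1−p*)·24.8571]/1.13 = 11.7941. B = V − Δ·S = 42.9557.
(1,1): S=83.2000. Δ = (V_up−V_dn)/(S_up−S_dn) = (1.1839−8.6531)/(106.4960−63.2320) = -0.1726. V = [p*·1.1839 + (1−p*)·8.6531]/1.13 = 2.9544. B = V − Δ·S = 17.3181.
(0,0): S=65.0000. Δ = (V_up−V_dn)/(S_up−S_dn) = (2.9544−11.7941)/(83.2000−49.4000) = -0.2615. V = [p*·2.9544 + (1−p*)·11.7941]/1.13 = 4.8711. B = V − Δ·S = 21.8704.
The time-0 hedge costs 4.8711, which is the no-arbitrage price.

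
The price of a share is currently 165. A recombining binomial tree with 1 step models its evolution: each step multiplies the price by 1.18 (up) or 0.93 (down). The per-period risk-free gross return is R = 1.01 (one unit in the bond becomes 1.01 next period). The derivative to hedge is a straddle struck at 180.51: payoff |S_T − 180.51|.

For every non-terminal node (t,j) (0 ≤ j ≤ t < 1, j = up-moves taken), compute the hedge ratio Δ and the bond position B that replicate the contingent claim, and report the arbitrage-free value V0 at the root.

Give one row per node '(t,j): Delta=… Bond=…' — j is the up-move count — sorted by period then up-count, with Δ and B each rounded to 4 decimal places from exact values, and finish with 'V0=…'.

(0,0): Delta=-0.3120 Bond=74.1945
V0=22.7145

Since d<R<u, set p* = (R−d)/(u−d) = 0.3200; price each node as the discounted p*-expectation of its children.
Payoff layer (t=1): V(1,0)=27.0600, V(1,1)=14.1900
Node (0,0) S=165.0000: V=(p*·14.1900+(1−p*)·27.0600)/1.01=22.7145; Δ=(14.1900−27.0600)/(194.7000−153.4500)=-0.3120; B=V−Δ·S=74.1945
Check: Δ(0,0)·S0 + B(0,0) = 22.7145 = V0.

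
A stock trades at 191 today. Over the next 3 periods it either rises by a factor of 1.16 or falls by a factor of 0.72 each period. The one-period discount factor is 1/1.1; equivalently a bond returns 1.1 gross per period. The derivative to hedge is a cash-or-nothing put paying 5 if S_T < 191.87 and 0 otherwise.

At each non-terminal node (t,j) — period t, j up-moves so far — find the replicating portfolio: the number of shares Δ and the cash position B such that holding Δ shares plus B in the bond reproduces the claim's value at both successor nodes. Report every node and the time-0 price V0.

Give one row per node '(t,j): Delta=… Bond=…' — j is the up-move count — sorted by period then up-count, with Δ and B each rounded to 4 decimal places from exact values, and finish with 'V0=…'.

Risk-neutral probability p* = (R−d)/(u−d) = (1.1−0.72)/(1.16−0.72) = 0.8636.
Payoff layer (t=3): V(3,0)=5.0000, V(3,1)=5.0000, V(3,2)=5.0000, V(3,3)=0.0000
Node (2,0) S=99.0144: V=(p*·5.0000+(1−p*)·5.0000)/1.1=4.5455; Δ=(5.0000−5.0000)/(114.8567−71.2904)=0.0000; B=V−Δ·S=4.5455
Node (2,1) S=159.5232: V=(p*·5.0000+(1−p*)·5.0000)/1.1=4.5455; Δ=(5.0000−5.0000)/(185.0469−114.8567)=0.0000; B=V−Δ·S=4.5455
Node (2,2) S=257.0096: V=(p*·0.0000+(1−p*)·5.0000)/1.1=0.6198; Δ=(0.0000−5.0000)/(298.1311−185.0469)=-0.0442; B=V−Δ·S=11.9835
Node (1,0) S=137.5200: V=(p*·4.5455+(1−p*)·4.5455)/1.1=4.1322; Δ=(4.5455−4.5455)/(159.5232−99.0144)=0.0000; B=V−Δ·S=4.1322
Node (1,1) S=221.5600: V=(p*·0.6198+(1−p*)·4.5455)/1.1=1.0501; Δ=(0.6198−4.5455)/(257.0096−159.5232)=-0.0403; B=V−Δ·S=9.9720
Node (0,0) S=191.0000: V=(p*·1.0501+(1−p*)·4.1322)/1.1=1.3367; Δ=(1.0501−4.1322)/(221.5600−137.5200)=-0.0367; B=V−Δ·S=8.3415
Self-financing check: at every node Δ·S+B equals the discounted successor values.

(0,0): Delta=-0.0367 Bond=8.3415
(1,0): Delta=0.0000 Bond=4.1322
(1,1): Delta=-0.0403 Bond=9.9720
(2,0): Delta=0.0000 Bond=4.5455
(2,1): Delta=0.0000 Bond=4.5455
(2,2): Delta=-0.0442 Bond=11.9835
V0=1.3367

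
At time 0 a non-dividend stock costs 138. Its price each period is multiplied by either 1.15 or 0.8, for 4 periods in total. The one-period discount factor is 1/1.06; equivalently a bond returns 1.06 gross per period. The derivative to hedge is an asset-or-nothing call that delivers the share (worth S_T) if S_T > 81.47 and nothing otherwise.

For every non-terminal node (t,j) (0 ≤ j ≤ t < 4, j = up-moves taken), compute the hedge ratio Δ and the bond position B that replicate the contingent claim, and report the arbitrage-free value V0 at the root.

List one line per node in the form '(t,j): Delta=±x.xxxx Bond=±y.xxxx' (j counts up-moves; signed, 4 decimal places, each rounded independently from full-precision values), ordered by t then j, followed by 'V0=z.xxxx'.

(0,0): Delta=1.2008 Bond=-31.1622
(1,0): Delta=1.6773 Bond=-85.6385
(1,1): Delta=1.0861 Bond=-14.8220
(2,0): Delta=2.6481 Bond=-176.5104
(2,1): Delta=1.4436 Bond=-61.0997
(2,2): Delta=1.0000 Bond=0.0000
(3,0): Delta=0.0000 Bond=0.0000
(3,1): Delta=3.2857 Bond=-251.8667
(3,2): Delta=1.0000 Bond=0.0000
(3,3): Delta=1.0000 Bond=0.0000
V0=134.5525

The replicating-portfolio and risk-neutral prices coincide; use p* = (1.06−0.8)/(1.15−0.8) = 0.7429 for the latter.
Payoff layer (t=4): V(4,0)=0.0000, V(4,1)=0.0000, V(4,2)=116.8032, V(4,3)=167.9046, V(4,4)=241.3629
(3,0): S=70.6560. Δ = (V_up−V_dn)/(S_up−S_dn) = (0.0000−0.0000)/(81.2544−56.5248) = 0.0000. V = [p*·0.0000 + (1−p*)·0.0000]/1.06 = 0.0000. B = V − Δ·S = 0.0000.
(3,1): S=101.5680. Δ = (V_up−V_dn)/(S_up−S_dn) = (116.8032−0.0000)/(116.8032−81.2544) = 3.2857. V = [p*·116.8032 + (1−p*)·0.0000]/1.06 = 81.8567. B = V − Δ·S = -251.8667.
(3,2): S=146.0040. Δ = (V_up−V_dn)/(S_up−S_dn) = (167.9046−116.8032)/(167.9046−116.8032) = 1.0000. V = [p*·167.9046 + (1−p*)·116.8032]/1.06 = 146.0040. B = V − Δ·S = 0.0000.
(3,3): S=209.8807. Δ = (V_up−V_dn)/(S_up−S_dn) = (241.3629−167.9046)/(241.3629−167.9046) = 1.0000. V = [p*·241.3629 + (1−p*)·167.9046]/1.06 = 209.8807. B = V − Δ·S = 0.0000.
(2,0): S=88.3200. Δ = (V_up−V_dn)/(S_up−S_dn) = (81.8567−0.0000)/(101.5680−70.6560) = 2.6481. V = [p*·81.8567 + (1−p*)·0.0000]/1.06 = 57.3659. B = V − Δ·S = -176.5104.
(2,1): S=126.9600. Δ = (V_up−V_dn)/(S_up−S_dn) = (146.0040−81.8567)/(146.0040−101.5680) = 1.4436. V = [p*·146.0040 + (1−p*)·81.8567]/1.06 = 122.1783. B = V − Δ·S = -61.0997.
(2,2): S=182.5050. Δ = (V_up−V_dn)/(S_up−S_dn) = (209.8807−146.0040)/(209.8807−146.0040) = 1.0000. V = [p*·209.8807 + (1−p*)·146.0040]/1.06 = 182.5050. B = V − Δ·S = 0.0000.
(1,0): S=110.4000. Δ = (V_up−V_dn)/(S_up−S_dn) = (122.1783−57.3659)/(126.9600−88.3200) = 1.6773. V = [p*·122.1783 + (1−p*)·57.3659]/1.06 = 99.5398. B = V − Δ·S = -85.6385.
(1,1): S=158.7000. Δ = (V_up−V_dn)/(S_up−S_dn) = (182.5050−122.1783)/(182.5050−126.9600) = 1.0861. V = [p*·182.5050 + (1−p*)·122.1783]/1.06 = 157.5400. B = V − Δ·S = -14.8220.
(0,0): S=138.0000. Δ = (V_up−V_dn)/(S_up−S_dn) = (157.5400−99.5398)/(158.7000−110.4000) = 1.2008. V = [p*·157.5400 + (1−p*)·99.5398]/1.06 = 134.5525. B = V − Δ·S = -31.1622.
Root portfolio cost Δ·138+B reproduces V0=134.5525.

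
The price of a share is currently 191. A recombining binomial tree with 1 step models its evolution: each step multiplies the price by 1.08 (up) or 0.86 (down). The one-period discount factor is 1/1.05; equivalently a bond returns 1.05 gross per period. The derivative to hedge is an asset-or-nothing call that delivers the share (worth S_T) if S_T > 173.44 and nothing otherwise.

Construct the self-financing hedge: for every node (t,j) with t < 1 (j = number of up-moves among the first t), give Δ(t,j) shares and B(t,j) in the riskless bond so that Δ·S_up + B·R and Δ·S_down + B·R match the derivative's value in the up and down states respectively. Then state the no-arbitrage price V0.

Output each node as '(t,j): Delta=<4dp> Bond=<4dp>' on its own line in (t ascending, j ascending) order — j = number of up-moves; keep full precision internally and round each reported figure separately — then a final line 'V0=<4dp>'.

No-arbitrage ⇒ martingale measure with p* = (R−d)/(u−d) = 0.8636.
At expiry t=1: V(1,0)=0.0000, V(1,1)=206.2800
(0,0): S=191.0000. Δ = (V_up−V_dn)/(S_up−S_dn) = (206.2800−0.0000)/(206.2800−164.2600) = 4.9091. V = [p*·206.2800 + (1−p*)·0.0000]/1.05 = 169.6675. B = V − Δ·S = -767.9688.
Check: Δ(0,0)·S0 + B(0,0) = 169.6675 = V0.

(0,0): Delta=4.9091 Bond=-767.9688
V0=169.6675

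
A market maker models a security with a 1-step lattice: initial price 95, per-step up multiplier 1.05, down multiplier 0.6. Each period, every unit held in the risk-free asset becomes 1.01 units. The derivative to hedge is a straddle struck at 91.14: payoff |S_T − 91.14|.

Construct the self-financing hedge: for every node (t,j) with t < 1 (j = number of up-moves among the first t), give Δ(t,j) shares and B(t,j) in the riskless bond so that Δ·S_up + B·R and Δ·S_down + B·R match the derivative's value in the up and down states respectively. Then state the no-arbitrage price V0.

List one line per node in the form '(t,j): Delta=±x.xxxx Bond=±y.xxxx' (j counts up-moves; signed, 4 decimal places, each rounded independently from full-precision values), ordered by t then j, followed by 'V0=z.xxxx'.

Risk-neutral probability p* = (R−d)/(u−d) = (1.01−0.6)/(1.05−0.6) = 0.9111.
Payoff layer (t=1): V(1,0)=34.1400, V(1,1)=8.6100
  t=0,j=0: stock 95.0000 → up 99.7500 (V=8.6100), down 57.0000 (V=34.1400). Price 10.7716; hedge Δ=-0.5972, bond B=67.5050.
Root portfolio cost Δ·95+B reproduces V0=10.7716.

(0,0): Delta=-0.5972 Bond=67.5050
V0=10.7716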